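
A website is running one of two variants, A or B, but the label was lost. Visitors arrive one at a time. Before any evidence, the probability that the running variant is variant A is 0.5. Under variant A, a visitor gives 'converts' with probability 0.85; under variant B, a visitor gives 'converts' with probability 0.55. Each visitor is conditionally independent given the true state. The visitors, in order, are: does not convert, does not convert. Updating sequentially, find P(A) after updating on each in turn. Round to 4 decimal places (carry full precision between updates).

0.1000

After 'does not convert': P(A) = 0.15·0.5000 / (0.15·0.5000 + 0.45·0.5000) ≈ 0.2500
After 'does not convert': P(A) = 0.15·0.2500 / (0.15·0.2500 + 0.45·0.7500) ≈ 0.1000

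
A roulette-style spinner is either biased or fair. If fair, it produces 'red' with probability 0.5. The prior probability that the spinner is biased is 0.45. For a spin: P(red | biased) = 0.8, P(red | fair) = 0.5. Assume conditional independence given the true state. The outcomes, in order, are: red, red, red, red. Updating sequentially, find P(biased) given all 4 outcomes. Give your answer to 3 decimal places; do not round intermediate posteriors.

After 'red': P(biased) = 0.8·0.4500 / (0.8·0.4500 + 0.5·0.5500) ≈ 0.5669
After 'red': P(biased) = 0.8·0.5669 / (0.8·0.5669 + 0.5·0.4331) ≈ 0.6769
After 'red': P(biased) = 0.8·0.6769 / (0.8·0.6769 + 0.5·0.3231) ≈ 0.7702
After 'red': P(biased) = 0.8·0.7702 / (0.8·0.7702 + 0.5·0.2298) ≈ 0.8428

0.843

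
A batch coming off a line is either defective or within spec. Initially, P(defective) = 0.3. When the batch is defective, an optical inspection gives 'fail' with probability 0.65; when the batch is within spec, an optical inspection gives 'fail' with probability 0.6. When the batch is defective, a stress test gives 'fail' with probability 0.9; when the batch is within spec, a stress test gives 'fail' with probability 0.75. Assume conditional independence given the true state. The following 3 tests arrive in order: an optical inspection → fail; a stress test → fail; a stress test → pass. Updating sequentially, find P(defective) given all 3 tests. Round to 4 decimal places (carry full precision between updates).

Each posterior becomes the prior for the next update.
After an optical inspection='fail': P(defective) = 0.65·0.3000 / (0.65·0.3000 + 0.6·0.7000) ≈ 0.3171
After a stress test='fail': P(defective) = 0.9·0.3171 / (0.9·0.3171 + 0.75·0.6829) ≈ 0.3578
After a stress test='pass': P(defective) = 0.1·0.3578 / (0.1·0.3578 + 0.25·0.6422) ≈ 0.1822

0.1822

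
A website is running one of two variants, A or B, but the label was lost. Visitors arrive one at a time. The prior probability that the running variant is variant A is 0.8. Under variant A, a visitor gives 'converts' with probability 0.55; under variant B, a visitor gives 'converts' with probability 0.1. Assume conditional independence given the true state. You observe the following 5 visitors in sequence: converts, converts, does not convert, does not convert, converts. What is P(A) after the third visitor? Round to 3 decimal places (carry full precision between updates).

0.984

After 'converts': P(A) = 0.55·0.8000 / (0.55·0.8000 + 0.1·0.2000) ≈ 0.9565
After 'converts': P(A) = 0.55·0.9565 / (0.55·0.9565 + 0.1·0.0435) ≈ 0.9918
After 'does not convert': P(A) = 0.45·0.9918 / (0.45·0.9918 + 0.9·0.0082) ≈ 0.9837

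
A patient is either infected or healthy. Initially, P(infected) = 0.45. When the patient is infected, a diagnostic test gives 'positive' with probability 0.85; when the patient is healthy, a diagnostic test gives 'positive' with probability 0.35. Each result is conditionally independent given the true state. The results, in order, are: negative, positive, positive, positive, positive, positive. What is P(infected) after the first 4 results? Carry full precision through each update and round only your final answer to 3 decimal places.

After 'negative': P(infected) = 0.15·0.4500 / (0.15·0.4500 + 0.65·0.5500) ≈ 0.1588
After 'positive': P(infected) = 0.85·0.1588 / (0.85·0.1588 + 0.35·0.8412) ≈ 0.3144
After 'positive': P(infected) = 0.85·0.3144 / (0.85·0.3144 + 0.35·0.6856) ≈ 0.5269
After 'positive': P(infected) = 0.85·0.5269 / (0.85·0.5269 + 0.35·0.4731) ≈ 0.7301

0.730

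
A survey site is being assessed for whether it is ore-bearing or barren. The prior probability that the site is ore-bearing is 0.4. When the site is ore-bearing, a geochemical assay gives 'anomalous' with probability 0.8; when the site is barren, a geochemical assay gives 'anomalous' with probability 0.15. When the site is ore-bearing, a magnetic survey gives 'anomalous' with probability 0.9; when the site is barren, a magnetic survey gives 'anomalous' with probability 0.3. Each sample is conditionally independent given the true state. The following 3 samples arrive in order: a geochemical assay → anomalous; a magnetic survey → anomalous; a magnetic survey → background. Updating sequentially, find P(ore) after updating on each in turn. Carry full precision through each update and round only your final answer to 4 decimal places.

After a geochemical assay='anomalous': P(ore) = 0.8·0.4000 / (0.8·0.4000 + 0.15·0.6000) ≈ 0.7805
After a magnetic survey='anomalous': P(ore) = 0.9·0.7805 / (0.9·0.7805 + 0.3·0.2195) ≈ 0.9143
After a magnetic survey='background': P(ore) = 0.1·0.9143 / (0.1·0.9143 + 0.7·0.0857) ≈ 0.6038

0.6038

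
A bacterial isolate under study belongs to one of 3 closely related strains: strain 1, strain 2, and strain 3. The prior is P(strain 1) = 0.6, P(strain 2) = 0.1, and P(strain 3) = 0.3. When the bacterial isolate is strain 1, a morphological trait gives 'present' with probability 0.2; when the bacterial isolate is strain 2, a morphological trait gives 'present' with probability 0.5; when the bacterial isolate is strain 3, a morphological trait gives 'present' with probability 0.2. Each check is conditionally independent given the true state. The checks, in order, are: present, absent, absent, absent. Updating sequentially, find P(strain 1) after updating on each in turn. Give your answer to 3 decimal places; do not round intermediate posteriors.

Apply Bayes' rule sequentially, carrying P(strain 1) forward.
After 'present': normaliser = 0.2·0.6000 + 0.5·0.1000 + 0.2·0.3000; P(strain 1) ≈ 0.5217, P(strain 2) ≈ 0.2174, P(strain 3) ≈ 0.2609
After 'absent': normaliser = 0.8·0.5217 + 0.5·0.2174 + 0.8·0.2609; P(strain 1) ≈ 0.5680, P(strain 2) ≈ 0.1479, P(strain 3) ≈ 0.2840
After 'absent': normaliser = 0.8·0.5680 + 0.5·0.1479 + 0.8·0.2840; P(strain 1) ≈ 0.6014, P(strain 2) ≈ 0.0979, P(strain 3) ≈ 0.3007
After 'absent': normaliser = 0.8·0.6014 + 0.5·0.0979 + 0.8·0.3007; P(strain 1) ≈ 0.6243, P(strain 2) ≈ 0.0635, P(strain 3) ≈ 0.3122

0.624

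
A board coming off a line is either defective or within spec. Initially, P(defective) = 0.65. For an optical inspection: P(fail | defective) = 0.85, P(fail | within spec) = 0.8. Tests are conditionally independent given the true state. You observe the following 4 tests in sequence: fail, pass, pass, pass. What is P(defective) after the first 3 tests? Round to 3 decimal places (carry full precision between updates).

0.526

After 'fail': P(defective) = 0.85·0.6500 / (0.85·0.6500 + 0.8·0.3500) ≈ 0.6637
After 'pass': P(defective) = 0.15·0.6637 / (0.15·0.6637 + 0.2·0.3363) ≈ 0.5968
After 'pass': P(defective) = 0.15·0.5968 / (0.15·0.5968 + 0.2·0.4032) ≈ 0.5261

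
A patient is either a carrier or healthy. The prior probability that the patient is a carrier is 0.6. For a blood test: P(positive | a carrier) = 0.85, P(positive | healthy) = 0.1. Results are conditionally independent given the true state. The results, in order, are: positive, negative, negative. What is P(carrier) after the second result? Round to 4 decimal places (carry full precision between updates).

Each posterior becomes the prior for the next update.
After 'positive': P(carrier) = 0.85·0.6000 / (0.85·0.6000 + 0.1·0.4000) ≈ 0.9273
After 'negative': P(carrier) = 0.15·0.9273 / (0.15·0.9273 + 0.9·0.0727) ≈ 0.6800

0.6800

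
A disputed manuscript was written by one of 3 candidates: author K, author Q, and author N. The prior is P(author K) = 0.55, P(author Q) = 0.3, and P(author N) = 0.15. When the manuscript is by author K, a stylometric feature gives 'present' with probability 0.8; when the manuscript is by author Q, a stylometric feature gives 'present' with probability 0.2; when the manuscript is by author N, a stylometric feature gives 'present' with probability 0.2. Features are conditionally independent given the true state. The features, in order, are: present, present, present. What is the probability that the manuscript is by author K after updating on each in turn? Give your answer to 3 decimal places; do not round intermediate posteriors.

0.987

After 'present': normaliser = 0.8·0.5500 + 0.2·0.3000 + 0.2·0.1500; P(author K) ≈ 0.8302, P(author Q) ≈ 0.1132, P(author N) ≈ 0.0566
After 'present': normaliser = 0.8·0.8302 + 0.2·0.1132 + 0.2·0.0566; P(author K) ≈ 0.9514, P(author Q) ≈ 0.0324, P(author N) ≈ 0.0162
After 'present': normaliser = 0.8·0.9514 + 0.2·0.0324 + 0.2·0.0162; P(author K) ≈ 0.9874, P(author Q) ≈ 0.0084, P(author N) ≈ 0.0042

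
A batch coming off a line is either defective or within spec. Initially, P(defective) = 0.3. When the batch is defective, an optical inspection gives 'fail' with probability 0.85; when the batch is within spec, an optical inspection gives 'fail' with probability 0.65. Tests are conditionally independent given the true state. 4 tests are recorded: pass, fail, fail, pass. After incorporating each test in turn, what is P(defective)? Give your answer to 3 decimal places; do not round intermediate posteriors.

0.119

After 'pass': P(defective) = 0.15·0.3000 / (0.15·0.3000 + 0.35·0.7000) ≈ 0.1552
After 'fail': P(defective) = 0.85·0.1552 / (0.85·0.1552 + 0.65·0.8448) ≈ 0.1937
After 'fail': P(defective) = 0.85·0.1937 / (0.85·0.1937 + 0.65·0.8063) ≈ 0.2390
After 'pass': P(defective) = 0.15·0.2390 / (0.15·0.2390 + 0.35·0.7610) ≈ 0.1186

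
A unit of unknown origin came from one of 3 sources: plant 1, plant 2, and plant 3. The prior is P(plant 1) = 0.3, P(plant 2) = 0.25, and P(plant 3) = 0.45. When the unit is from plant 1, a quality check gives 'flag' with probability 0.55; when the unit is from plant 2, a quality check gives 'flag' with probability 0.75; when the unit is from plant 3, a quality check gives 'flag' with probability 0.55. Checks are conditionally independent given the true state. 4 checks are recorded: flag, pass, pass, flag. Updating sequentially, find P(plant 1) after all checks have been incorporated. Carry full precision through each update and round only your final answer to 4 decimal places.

0.3358

After 'flag': normaliser = 0.55·0.3000 + 0.75·0.2500 + 0.55·0.4500; P(plant 1) ≈ 0.2750, P(plant 2) ≈ 0.3125, P(plant 3) ≈ 0.4125
After 'pass': normaliser = 0.45·0.2750 + 0.25·0.3125 + 0.45·0.4125; P(plant 1) ≈ 0.3194, P(plant 2) ≈ 0.2016, P(plant 3) ≈ 0.4790
After 'pass': normaliser = 0.45·0.3194 + 0.25·0.2016 + 0.45·0.4790; P(plant 1) ≈ 0.3508, P(plant 2) ≈ 0.1230, P(plant 3) ≈ 0.5262
After 'flag': normaliser = 0.55·0.3508 + 0.75·0.1230 + 0.55·0.5262; P(plant 1) ≈ 0.3358, P(plant 2) ≈ 0.1606, P(plant 3) ≈ 0.5036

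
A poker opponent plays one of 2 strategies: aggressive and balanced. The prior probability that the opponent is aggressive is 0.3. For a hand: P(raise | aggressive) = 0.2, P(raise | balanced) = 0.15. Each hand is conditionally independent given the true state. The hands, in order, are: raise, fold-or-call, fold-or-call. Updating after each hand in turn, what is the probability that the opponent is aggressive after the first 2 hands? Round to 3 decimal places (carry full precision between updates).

0.350

After 'raise': P(aggressive) = 0.2·0.3000 / (0.2·0.3000 + 0.15·0.7000) ≈ 0.3636
After 'fold-or-call': P(aggressive) = 0.8·0.3636 / (0.8·0.3636 + 0.85·0.6364) ≈ 0.3497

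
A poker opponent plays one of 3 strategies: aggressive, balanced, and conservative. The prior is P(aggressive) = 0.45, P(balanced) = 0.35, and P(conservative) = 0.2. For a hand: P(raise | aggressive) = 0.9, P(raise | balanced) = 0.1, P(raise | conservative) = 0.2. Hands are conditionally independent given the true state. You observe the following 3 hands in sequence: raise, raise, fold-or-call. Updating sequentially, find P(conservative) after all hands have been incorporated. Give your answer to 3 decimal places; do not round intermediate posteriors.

0.139

After 'raise': normaliser = 0.9·0.4500 + 0.1·0.3500 + 0.2·0.2000; P(aggressive) ≈ 0.8438, P(balanced) ≈ 0.0729, P(conservative) ≈ 0.0833
After 'raise': normaliser = 0.9·0.8438 + 0.1·0.0729 + 0.2·0.0833; P(aggressive) ≈ 0.9694, P(balanced) ≈ 0.0093, P(conservative) ≈ 0.0213
After 'fold-or-call': normaliser = 0.1·0.9694 + 0.9·0.0093 + 0.8·0.0213; P(aggressive) ≈ 0.7924, P(balanced) ≈ 0.0685, P(conservative) ≈ 0.1391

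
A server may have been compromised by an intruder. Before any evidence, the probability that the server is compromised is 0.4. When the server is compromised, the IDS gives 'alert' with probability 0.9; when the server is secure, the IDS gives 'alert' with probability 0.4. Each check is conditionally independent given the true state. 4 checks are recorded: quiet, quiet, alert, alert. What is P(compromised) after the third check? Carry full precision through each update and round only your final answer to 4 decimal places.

After 'quiet': P(compromised) = 0.1·0.4000 / (0.1·0.4000 + 0.6·0.6000) ≈ 0.1000
After 'quiet': P(compromised) = 0.1·0.1000 / (0.1·0.1000 + 0.6·0.9000) ≈ 0.0182
After 'alert': P(compromised) = 0.9·0.0182 / (0.9·0.0182 + 0.4·0.9818) ≈ 0.0400

0.0400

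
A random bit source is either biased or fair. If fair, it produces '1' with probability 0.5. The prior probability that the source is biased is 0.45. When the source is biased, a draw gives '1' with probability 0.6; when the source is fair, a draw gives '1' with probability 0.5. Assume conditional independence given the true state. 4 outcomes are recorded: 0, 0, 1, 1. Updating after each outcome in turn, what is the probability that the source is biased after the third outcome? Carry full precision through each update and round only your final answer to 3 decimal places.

0.386

Apply Bayes' rule sequentially, carrying P(biased) forward.
After '0': P(biased) = 0.4·0.4500 / (0.4·0.4500 + 0.5·0.5500) ≈ 0.3956
After '0': P(biased) = 0.4·0.3956 / (0.4·0.3956 + 0.5·0.6044) ≈ 0.3437
After '1': P(biased) = 0.6·0.3437 / (0.6·0.3437 + 0.5·0.6563) ≈ 0.3859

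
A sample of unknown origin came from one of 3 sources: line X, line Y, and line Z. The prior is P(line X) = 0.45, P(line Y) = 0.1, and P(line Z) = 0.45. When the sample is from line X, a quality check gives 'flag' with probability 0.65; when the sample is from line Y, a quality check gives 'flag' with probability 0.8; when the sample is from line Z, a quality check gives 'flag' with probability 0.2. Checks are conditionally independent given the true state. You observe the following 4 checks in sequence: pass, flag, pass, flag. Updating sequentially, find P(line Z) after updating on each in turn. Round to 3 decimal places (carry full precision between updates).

After 'pass': normaliser = 0.35·0.4500 + 0.2·0.1000 + 0.8·0.4500; P(line X) ≈ 0.2930, P(line Y) ≈ 0.0372, P(line Z) ≈ 0.6698
After 'flag': normaliser = 0.65·0.2930 + 0.8·0.0372 + 0.2·0.6698; P(line X) ≈ 0.5378, P(line Y) ≈ 0.0840, P(line Z) ≈ 0.3782
After 'pass': normaliser = 0.35·0.5378 + 0.2·0.0840 + 0.8·0.3782; P(line X) ≈ 0.3708, P(line Y) ≈ 0.0331, P(line Z) ≈ 0.5961
After 'flag': normaliser = 0.65·0.3708 + 0.8·0.0331 + 0.2·0.5961; P(line X) ≈ 0.6232, P(line Y) ≈ 0.0685, P(line Z) ≈ 0.3083

0.308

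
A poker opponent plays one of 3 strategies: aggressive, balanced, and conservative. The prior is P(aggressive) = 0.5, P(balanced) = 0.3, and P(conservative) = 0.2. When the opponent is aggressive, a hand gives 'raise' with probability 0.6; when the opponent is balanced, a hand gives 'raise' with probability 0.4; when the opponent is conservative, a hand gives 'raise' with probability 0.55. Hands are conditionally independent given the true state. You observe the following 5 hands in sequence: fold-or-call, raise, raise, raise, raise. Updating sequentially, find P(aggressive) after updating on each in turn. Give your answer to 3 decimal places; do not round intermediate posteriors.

After 'fold-or-call': normaliser = 0.4·0.5000 + 0.6·0.3000 + 0.45·0.2000; P(aggressive) ≈ 0.4255, P(balanced) ≈ 0.3830, P(conservative) ≈ 0.1915
After 'raise': normaliser = 0.6·0.4255 + 0.4·0.3830 + 0.55·0.1915; P(aggressive) ≈ 0.4969, P(balanced) ≈ 0.2981, P(conservative) ≈ 0.2050
After 'raise': normaliser = 0.6·0.4969 + 0.4·0.2981 + 0.55·0.2050; P(aggressive) ≈ 0.5624, P(balanced) ≈ 0.2250, P(conservative) ≈ 0.2127
After 'raise': normaliser = 0.6·0.5624 + 0.4·0.2250 + 0.55·0.2127; P(aggressive) ≈ 0.6199, P(balanced) ≈ 0.1653, P(conservative) ≈ 0.2149
After 'raise': normaliser = 0.6·0.6199 + 0.4·0.1653 + 0.55·0.2149; P(aggressive) ≈ 0.6687, P(balanced) ≈ 0.1189, P(conservative) ≈ 0.2125

0.669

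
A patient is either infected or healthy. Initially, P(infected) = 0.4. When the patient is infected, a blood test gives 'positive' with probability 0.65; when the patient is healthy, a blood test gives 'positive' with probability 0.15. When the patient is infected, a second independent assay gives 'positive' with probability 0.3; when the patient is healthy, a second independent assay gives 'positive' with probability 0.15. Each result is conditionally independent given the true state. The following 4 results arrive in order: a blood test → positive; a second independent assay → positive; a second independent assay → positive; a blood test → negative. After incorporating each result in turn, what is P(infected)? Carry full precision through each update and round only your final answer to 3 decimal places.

Each posterior becomes the prior for the next update.
After a blood test='positive': P(infected) = 0.65·0.4000 / (0.65·0.4000 + 0.15·0.6000) ≈ 0.7429
After a second independent assay='positive': P(infected) = 0.3·0.7429 / (0.3·0.7429 + 0.15·0.2571) ≈ 0.8525
After a second independent assay='positive': P(infected) = 0.3·0.8525 / (0.3·0.8525 + 0.15·0.1475) ≈ 0.9204
After a blood test='negative': P(infected) = 0.35·0.9204 / (0.35·0.9204 + 0.85·0.0796) ≈ 0.8263

0.826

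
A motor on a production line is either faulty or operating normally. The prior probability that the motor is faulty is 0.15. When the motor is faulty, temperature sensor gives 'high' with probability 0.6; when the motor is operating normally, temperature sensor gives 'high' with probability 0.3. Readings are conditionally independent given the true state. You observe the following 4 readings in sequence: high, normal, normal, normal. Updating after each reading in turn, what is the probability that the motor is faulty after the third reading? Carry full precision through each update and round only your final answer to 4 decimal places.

0.1033

Apply Bayes' rule sequentially, carrying P(faulty) forward.
After 'high': P(faulty) = 0.6·0.1500 / (0.6·0.1500 + 0.3·0.8500) ≈ 0.2609
After 'normal': P(faulty) = 0.4·0.2609 / (0.4·0.2609 + 0.7·0.7391) ≈ 0.1678
After 'normal': P(faulty) = 0.4·0.1678 / (0.4·0.1678 + 0.7·0.8322) ≈ 0.1033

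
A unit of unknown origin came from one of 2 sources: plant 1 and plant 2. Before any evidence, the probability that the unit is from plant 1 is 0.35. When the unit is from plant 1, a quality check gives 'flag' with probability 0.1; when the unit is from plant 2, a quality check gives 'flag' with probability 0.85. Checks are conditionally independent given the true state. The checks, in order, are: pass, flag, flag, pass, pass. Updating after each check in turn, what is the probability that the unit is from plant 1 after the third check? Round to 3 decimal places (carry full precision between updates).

After 'pass': P(plant 1) = 0.9·0.3500 / (0.9·0.3500 + 0.15·0.6500) ≈ 0.7636
After 'flag': P(plant 1) = 0.1·0.7636 / (0.1·0.7636 + 0.85·0.2364) ≈ 0.2754
After 'flag': P(plant 1) = 0.1·0.2754 / (0.1·0.2754 + 0.85·0.7246) ≈ 0.0428

0.043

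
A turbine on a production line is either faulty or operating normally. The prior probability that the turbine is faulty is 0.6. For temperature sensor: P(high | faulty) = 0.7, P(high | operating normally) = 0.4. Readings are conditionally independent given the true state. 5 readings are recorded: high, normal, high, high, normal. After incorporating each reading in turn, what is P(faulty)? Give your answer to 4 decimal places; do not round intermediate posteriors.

0.6677

After 'high': P(faulty) = 0.7·0.6000 / (0.7·0.6000 + 0.4·0.4000) ≈ 0.7241
After 'normal': P(faulty) = 0.3·0.7241 / (0.3·0.7241 + 0.6·0.2759) ≈ 0.5676
After 'high': P(faulty) = 0.7·0.5676 / (0.7·0.5676 + 0.4·0.4324) ≈ 0.6967
After 'high': P(faulty) = 0.7·0.6967 / (0.7·0.6967 + 0.4·0.3033) ≈ 0.8008
After 'normal': P(faulty) = 0.3·0.8008 / (0.3·0.8008 + 0.6·0.1992) ≈ 0.6677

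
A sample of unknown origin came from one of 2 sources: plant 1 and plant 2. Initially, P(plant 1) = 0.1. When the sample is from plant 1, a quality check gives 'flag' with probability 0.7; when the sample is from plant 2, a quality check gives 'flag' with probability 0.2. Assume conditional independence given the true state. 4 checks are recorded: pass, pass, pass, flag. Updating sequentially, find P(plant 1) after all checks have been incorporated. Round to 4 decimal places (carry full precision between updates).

Each posterior becomes the prior for the next update.
After 'pass': P(plant 1) = 0.3·0.1000 / (0.3·0.1000 + 0.8·0.9000) ≈ 0.0400
After 'pass': P(plant 1) = 0.3·0.0400 / (0.3·0.0400 + 0.8·0.9600) ≈ 0.0154
After 'pass': P(plant 1) = 0.3·0.0154 / (0.3·0.0154 + 0.8·0.9846) ≈ 0.0058
After 'flag': P(plant 1) = 0.7·0.0058 / (0.7·0.0058 + 0.2·0.9942) ≈ 0.0201

0.0201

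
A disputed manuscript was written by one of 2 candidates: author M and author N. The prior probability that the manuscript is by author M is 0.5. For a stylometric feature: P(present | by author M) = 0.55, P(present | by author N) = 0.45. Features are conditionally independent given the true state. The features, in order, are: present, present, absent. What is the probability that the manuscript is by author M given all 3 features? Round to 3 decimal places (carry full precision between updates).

After 'present': P(author M) = 0.55·0.5000 / (0.55·0.5000 + 0.45·0.5000) ≈ 0.5500
After 'present': P(author M) = 0.55·0.5500 / (0.55·0.5500 + 0.45·0.4500) ≈ 0.5990
After 'absent': P(author M) = 0.45·0.5990 / (0.45·0.5990 + 0.55·0.4010) ≈ 0.5500

0.550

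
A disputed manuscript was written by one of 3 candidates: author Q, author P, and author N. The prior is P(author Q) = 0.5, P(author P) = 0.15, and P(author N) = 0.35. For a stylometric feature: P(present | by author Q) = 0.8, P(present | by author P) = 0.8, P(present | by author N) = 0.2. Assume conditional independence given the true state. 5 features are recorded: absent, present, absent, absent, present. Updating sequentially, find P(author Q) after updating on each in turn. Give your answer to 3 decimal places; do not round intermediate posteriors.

After 'absent': normaliser = 0.2·0.5000 + 0.2·0.1500 + 0.8·0.3500; P(author Q) ≈ 0.2439, P(author P) ≈ 0.0732, P(author N) ≈ 0.6829
After 'present': normaliser = 0.8·0.2439 + 0.8·0.0732 + 0.2·0.6829; P(author Q) ≈ 0.5000, P(author P) ≈ 0.1500, P(author N) ≈ 0.3500
After 'absent': normaliser = 0.2·0.5000 + 0.2·0.1500 + 0.8·0.3500; P(author Q) ≈ 0.2439, P(author P) ≈ 0.0732, P(author N) ≈ 0.6829
After 'absent': normaliser = 0.2·0.2439 + 0.2·0.0732 + 0.8·0.6829; P(author Q) ≈ 0.0800, P(author P) ≈ 0.0240, P(author N) ≈ 0.8960
After 'present': normaliser = 0.8·0.0800 + 0.8·0.0240 + 0.2·0.8960; P(author Q) ≈ 0.2439, P(author P) ≈ 0.0732, P(author N) ≈ 0.6829

0.244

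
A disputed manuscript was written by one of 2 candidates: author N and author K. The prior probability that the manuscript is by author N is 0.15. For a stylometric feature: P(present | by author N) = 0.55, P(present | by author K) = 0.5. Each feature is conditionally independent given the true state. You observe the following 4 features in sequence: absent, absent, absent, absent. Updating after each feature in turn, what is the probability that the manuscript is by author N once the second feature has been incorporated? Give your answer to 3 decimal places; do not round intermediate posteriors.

Each posterior becomes the prior for the next update.
After 'absent': P(author N) = 0.45·0.1500 / (0.45·0.1500 + 0.5·0.8500) ≈ 0.1371
After 'absent': P(author N) = 0.45·0.1371 / (0.45·0.1371 + 0.5·0.8629) ≈ 0.1251

0.125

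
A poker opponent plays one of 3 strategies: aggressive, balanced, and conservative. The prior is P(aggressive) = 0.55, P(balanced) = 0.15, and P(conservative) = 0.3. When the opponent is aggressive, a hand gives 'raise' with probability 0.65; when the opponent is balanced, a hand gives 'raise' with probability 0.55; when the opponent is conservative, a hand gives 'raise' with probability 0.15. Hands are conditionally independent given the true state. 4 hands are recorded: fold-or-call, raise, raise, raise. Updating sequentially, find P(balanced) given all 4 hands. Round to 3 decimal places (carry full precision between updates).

0.173

After 'fold-or-call': normaliser = 0.35·0.5500 + 0.45·0.1500 + 0.85·0.3000; P(aggressive) ≈ 0.3738, P(balanced) ≈ 0.1311, P(conservative) ≈ 0.4951
After 'raise': normaliser = 0.65·0.3738 + 0.55·0.1311 + 0.15·0.4951; P(aggressive) ≈ 0.6241, P(balanced) ≈ 0.1852, P(conservative) ≈ 0.1908
After 'raise': normaliser = 0.65·0.6241 + 0.55·0.1852 + 0.15·0.1908; P(aggressive) ≈ 0.7567, P(balanced) ≈ 0.1900, P(conservative) ≈ 0.0534
After 'raise': normaliser = 0.65·0.7567 + 0.55·0.1900 + 0.15·0.0534; P(aggressive) ≈ 0.8139, P(balanced) ≈ 0.1729, P(conservative) ≈ 0.0132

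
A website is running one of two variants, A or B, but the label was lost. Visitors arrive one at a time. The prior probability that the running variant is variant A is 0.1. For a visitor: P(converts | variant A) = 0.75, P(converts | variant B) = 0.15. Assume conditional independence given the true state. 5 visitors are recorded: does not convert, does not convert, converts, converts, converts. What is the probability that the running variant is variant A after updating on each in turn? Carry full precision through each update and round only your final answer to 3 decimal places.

0.546

After 'does not convert': P(A) = 0.25·0.1000 / (0.25·0.1000 + 0.85·0.9000) ≈ 0.0316
After 'does not convert': P(A) = 0.25·0.0316 / (0.25·0.0316 + 0.85·0.9684) ≈ 0.0095
After 'converts': P(A) = 0.75·0.0095 / (0.75·0.0095 + 0.15·0.9905) ≈ 0.0459
After 'converts': P(A) = 0.75·0.0459 / (0.75·0.0459 + 0.15·0.9541) ≈ 0.1937
After 'converts': P(A) = 0.75·0.1937 / (0.75·0.1937 + 0.15·0.8063) ≈ 0.5458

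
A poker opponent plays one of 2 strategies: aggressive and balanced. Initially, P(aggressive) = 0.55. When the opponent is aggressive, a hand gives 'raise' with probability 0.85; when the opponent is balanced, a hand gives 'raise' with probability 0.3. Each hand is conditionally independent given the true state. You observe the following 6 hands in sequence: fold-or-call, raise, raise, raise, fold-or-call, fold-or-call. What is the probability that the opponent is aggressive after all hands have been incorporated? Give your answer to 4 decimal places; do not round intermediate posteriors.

After 'fold-or-call': P(aggressive) = 0.15·0.5500 / (0.15·0.5500 + 0.7·0.4500) ≈ 0.2075
After 'raise': P(aggressive) = 0.85·0.2075 / (0.85·0.2075 + 0.3·0.7925) ≈ 0.4260
After 'raise': P(aggressive) = 0.85·0.4260 / (0.85·0.4260 + 0.3·0.5740) ≈ 0.6777
After 'raise': P(aggressive) = 0.85·0.6777 / (0.85·0.6777 + 0.3·0.3223) ≈ 0.8563
After 'fold-or-call': P(aggressive) = 0.15·0.8563 / (0.15·0.8563 + 0.7·0.1437) ≈ 0.5607
After 'fold-or-call': P(aggressive) = 0.15·0.5607 / (0.15·0.5607 + 0.7·0.4393) ≈ 0.2148

0.2148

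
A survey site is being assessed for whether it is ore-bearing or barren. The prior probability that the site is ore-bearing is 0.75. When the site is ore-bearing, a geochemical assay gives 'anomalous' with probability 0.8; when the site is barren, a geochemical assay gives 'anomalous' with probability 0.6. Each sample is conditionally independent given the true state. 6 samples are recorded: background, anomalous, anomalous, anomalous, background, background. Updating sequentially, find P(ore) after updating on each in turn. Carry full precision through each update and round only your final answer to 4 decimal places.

0.4706

After 'background': P(ore) = 0.2·0.7500 / (0.2·0.7500 + 0.4·0.2500) ≈ 0.6000
After 'anomalous': P(ore) = 0.8·0.6000 / (0.8·0.6000 + 0.6·0.4000) ≈ 0.6667
After 'anomalous': P(ore) = 0.8·0.6667 / (0.8·0.6667 + 0.6·0.3333) ≈ 0.7273
After 'anomalous': P(ore) = 0.8·0.7273 / (0.8·0.7273 + 0.6·0.2727) ≈ 0.7805
After 'background': P(ore) = 0.2·0.7805 / (0.2·0.7805 + 0.4·0.2195) ≈ 0.6400
After 'background': P(ore) = 0.2·0.6400 / (0.2·0.6400 + 0.4·0.3600) ≈ 0.4706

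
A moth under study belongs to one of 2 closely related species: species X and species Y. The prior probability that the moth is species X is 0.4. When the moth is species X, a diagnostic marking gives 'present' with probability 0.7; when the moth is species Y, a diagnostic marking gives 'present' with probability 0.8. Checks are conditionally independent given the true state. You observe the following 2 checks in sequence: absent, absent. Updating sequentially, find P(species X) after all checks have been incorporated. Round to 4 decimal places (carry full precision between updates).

0.6000

Apply Bayes' rule sequentially, carrying P(species X) forward.
After 'absent': P(species X) = 0.3·0.4000 / (0.3·0.4000 + 0.2·0.6000) ≈ 0.5000
After 'absent': P(species X) = 0.3·0.5000 / (0.3·0.5000 + 0.2·0.5000) ≈ 0.6000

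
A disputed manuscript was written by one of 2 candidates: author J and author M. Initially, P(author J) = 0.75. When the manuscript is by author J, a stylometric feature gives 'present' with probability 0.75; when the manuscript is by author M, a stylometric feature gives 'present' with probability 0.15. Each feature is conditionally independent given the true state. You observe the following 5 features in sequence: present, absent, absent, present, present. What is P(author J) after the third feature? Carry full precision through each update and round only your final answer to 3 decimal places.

0.565

Apply Bayes' rule sequentially, carrying P(author J) forward.
After 'present': P(author J) = 0.75·0.7500 / (0.75·0.7500 + 0.15·0.2500) ≈ 0.9375
After 'absent': P(author J) = 0.25·0.9375 / (0.25·0.9375 + 0.85·0.0625) ≈ 0.8152
After 'absent': P(author J) = 0.25·0.8152 / (0.25·0.8152 + 0.85·0.1848) ≈ 0.5648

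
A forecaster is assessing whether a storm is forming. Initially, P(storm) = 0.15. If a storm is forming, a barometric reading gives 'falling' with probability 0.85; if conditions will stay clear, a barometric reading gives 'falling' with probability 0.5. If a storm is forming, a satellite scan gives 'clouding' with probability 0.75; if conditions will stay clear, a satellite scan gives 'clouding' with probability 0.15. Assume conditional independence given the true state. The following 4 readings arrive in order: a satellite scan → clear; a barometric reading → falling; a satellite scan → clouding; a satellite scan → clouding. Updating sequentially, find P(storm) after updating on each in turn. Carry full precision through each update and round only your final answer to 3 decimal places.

0.688

After a satellite scan='clear': P(storm) = 0.25·0.1500 / (0.25·0.1500 + 0.85·0.8500) ≈ 0.0493
After a barometric reading='falling': P(storm) = 0.85·0.0493 / (0.85·0.0493 + 0.5·0.9507) ≈ 0.0811
After a satellite scan='clouding': P(storm) = 0.75·0.0811 / (0.75·0.0811 + 0.15·0.9189) ≈ 0.3061
After a satellite scan='clouding': P(storm) = 0.75·0.3061 / (0.75·0.3061 + 0.15·0.6939) ≈ 0.6881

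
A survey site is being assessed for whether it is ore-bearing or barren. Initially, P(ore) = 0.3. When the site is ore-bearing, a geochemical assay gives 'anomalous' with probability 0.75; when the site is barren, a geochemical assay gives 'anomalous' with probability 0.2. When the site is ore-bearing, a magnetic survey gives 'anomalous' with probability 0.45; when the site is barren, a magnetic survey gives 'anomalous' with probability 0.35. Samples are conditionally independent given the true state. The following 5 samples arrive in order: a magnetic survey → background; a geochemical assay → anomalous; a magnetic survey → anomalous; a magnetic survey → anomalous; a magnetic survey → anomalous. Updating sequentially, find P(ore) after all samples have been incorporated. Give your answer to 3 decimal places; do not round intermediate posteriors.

0.743

After a magnetic survey='background': P(ore) = 0.55·0.3000 / (0.55·0.3000 + 0.65·0.7000) ≈ 0.2661
After a geochemical assay='anomalous': P(ore) = 0.75·0.2661 / (0.75·0.2661 + 0.2·0.7339) ≈ 0.5763
After a magnetic survey='anomalous': P(ore) = 0.45·0.5763 / (0.45·0.5763 + 0.35·0.4237) ≈ 0.6362
After a magnetic survey='anomalous': P(ore) = 0.45·0.6362 / (0.45·0.6362 + 0.35·0.3638) ≈ 0.6921
After a magnetic survey='anomalous': P(ore) = 0.45·0.6921 / (0.45·0.6921 + 0.35·0.3079) ≈ 0.7429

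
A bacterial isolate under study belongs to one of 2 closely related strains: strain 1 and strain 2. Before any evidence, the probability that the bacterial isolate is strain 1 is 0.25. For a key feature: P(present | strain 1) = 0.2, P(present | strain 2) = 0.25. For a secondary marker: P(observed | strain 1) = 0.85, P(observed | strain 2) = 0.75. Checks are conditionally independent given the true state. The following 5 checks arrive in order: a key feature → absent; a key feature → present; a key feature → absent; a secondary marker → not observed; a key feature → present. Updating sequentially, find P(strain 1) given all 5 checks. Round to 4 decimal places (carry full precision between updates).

After a key feature='absent': P(strain 1) = 0.8·0.2500 / (0.8·0.2500 + 0.75·0.7500) ≈ 0.2623
After a key feature='present': P(strain 1) = 0.2·0.2623 / (0.2·0.2623 + 0.25·0.7377) ≈ 0.2215
After a key feature='absent': P(strain 1) = 0.8·0.2215 / (0.8·0.2215 + 0.75·0.7785) ≈ 0.2328
After a secondary marker='not observed': P(strain 1) = 0.15·0.2328 / (0.15·0.2328 + 0.25·0.7672) ≈ 0.1540
After a key feature='present': P(strain 1) = 0.2·0.1540 / (0.2·0.1540 + 0.25·0.8460) ≈ 0.1271

0.1271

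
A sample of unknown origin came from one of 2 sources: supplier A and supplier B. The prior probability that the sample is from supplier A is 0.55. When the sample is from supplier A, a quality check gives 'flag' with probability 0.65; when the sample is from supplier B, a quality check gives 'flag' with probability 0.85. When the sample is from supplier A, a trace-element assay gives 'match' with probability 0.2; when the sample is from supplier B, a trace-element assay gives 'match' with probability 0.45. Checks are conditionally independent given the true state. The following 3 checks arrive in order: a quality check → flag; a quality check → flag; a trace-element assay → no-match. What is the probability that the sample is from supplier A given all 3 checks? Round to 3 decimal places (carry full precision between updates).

After a quality check='flag': P(supplier A) = 0.65·0.5500 / (0.65·0.5500 + 0.85·0.4500) ≈ 0.4831
After a quality check='flag': P(supplier A) = 0.65·0.4831 / (0.65·0.4831 + 0.85·0.5169) ≈ 0.4168
After a trace-element assay='no-match': P(supplier A) = 0.8·0.4168 / (0.8·0.4168 + 0.55·0.5832) ≈ 0.5097

0.510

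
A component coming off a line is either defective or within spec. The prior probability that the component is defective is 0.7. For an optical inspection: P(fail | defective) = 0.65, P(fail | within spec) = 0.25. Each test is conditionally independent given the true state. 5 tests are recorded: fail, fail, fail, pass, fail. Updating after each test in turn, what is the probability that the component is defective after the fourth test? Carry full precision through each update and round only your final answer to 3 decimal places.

After 'fail': P(defective) = 0.65·0.7000 / (0.65·0.7000 + 0.25·0.3000) ≈ 0.8585
After 'fail': P(defective) = 0.65·0.8585 / (0.65·0.8585 + 0.25·0.1415) ≈ 0.9404
After 'fail': P(defective) = 0.65·0.9404 / (0.65·0.9404 + 0.25·0.0596) ≈ 0.9762
After 'pass': P(defective) = 0.35·0.9762 / (0.35·0.9762 + 0.75·0.0238) ≈ 0.9503

0.950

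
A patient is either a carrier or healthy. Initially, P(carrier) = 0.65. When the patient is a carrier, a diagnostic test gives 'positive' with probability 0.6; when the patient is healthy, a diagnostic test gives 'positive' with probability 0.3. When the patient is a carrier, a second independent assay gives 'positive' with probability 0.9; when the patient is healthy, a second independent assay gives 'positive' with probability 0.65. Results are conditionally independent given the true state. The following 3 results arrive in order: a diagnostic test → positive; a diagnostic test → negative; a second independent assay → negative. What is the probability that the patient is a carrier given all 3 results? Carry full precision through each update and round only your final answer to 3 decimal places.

Apply Bayes' rule sequentially, carrying P(carrier) forward.
After a diagnostic test='positive': P(carrier) = 0.6·0.6500 / (0.6·0.6500 + 0.3·0.3500) ≈ 0.7879
After a diagnostic test='negative': P(carrier) = 0.4·0.7879 / (0.4·0.7879 + 0.7·0.2121) ≈ 0.6797
After a second independent assay='negative': P(carrier) = 0.1·0.6797 / (0.1·0.6797 + 0.35·0.3203) ≈ 0.3775

0.377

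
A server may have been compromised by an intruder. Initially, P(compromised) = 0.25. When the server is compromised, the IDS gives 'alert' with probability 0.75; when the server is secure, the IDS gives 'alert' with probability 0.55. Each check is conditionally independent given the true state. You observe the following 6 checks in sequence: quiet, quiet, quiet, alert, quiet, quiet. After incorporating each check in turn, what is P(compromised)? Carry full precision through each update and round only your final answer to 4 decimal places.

Apply Bayes' rule sequentially, carrying P(compromised) forward.
After 'quiet': P(compromised) = 0.25·0.2500 / (0.25·0.2500 + 0.45·0.7500) ≈ 0.1562
After 'quiet': P(compromised) = 0.25·0.1562 / (0.25·0.1562 + 0.45·0.8438) ≈ 0.0933
After 'quiet': P(compromised) = 0.25·0.0933 / (0.25·0.0933 + 0.45·0.9067) ≈ 0.0541
After 'alert': P(compromised) = 0.75·0.0541 / (0.75·0.0541 + 0.55·0.9459) ≈ 0.0723
After 'quiet': P(compromised) = 0.25·0.0723 / (0.25·0.0723 + 0.45·0.9277) ≈ 0.0415
After 'quiet': P(compromised) = 0.25·0.0415 / (0.25·0.0415 + 0.45·0.9585) ≈ 0.0235

0.0235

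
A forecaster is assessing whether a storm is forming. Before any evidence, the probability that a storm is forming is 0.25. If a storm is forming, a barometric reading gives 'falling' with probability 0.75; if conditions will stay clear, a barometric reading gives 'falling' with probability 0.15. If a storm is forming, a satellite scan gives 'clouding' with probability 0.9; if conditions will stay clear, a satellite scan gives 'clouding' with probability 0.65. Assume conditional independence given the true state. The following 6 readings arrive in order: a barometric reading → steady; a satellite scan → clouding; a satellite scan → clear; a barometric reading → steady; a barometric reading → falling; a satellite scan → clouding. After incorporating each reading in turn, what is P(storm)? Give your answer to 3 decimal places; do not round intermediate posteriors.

0.073

After a barometric reading='steady': P(storm) = 0.25·0.2500 / (0.25·0.2500 + 0.85·0.7500) ≈ 0.0893
After a satellite scan='clouding': P(storm) = 0.9·0.0893 / (0.9·0.0893 + 0.65·0.9107) ≈ 0.1195
After a satellite scan='clear': P(storm) = 0.1·0.1195 / (0.1·0.1195 + 0.35·0.8805) ≈ 0.0373
After a barometric reading='steady': P(storm) = 0.25·0.0373 / (0.25·0.0373 + 0.85·0.9627) ≈ 0.0113
After a barometric reading='falling': P(storm) = 0.75·0.0113 / (0.75·0.0113 + 0.15·0.9887) ≈ 0.0540
After a satellite scan='clouding': P(storm) = 0.9·0.0540 / (0.9·0.0540 + 0.65·0.9460) ≈ 0.0732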